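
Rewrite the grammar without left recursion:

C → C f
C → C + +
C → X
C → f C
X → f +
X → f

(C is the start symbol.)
C → X C'
C → f C C'
C' → f C'
C' → + + C'
C' → ε
X → f +
X → f

C is directly left-recursive. The standard transformation for
  A → A α₁ | ... | A α_m | β₁ | ... | β_n
is
  A  → β₁ A' | ... | β_n A'
  A' → α₁ A' | ... | α_m A' | ε

C → X becomes C → X C'
C → f C becomes C → f C C'
C → C f becomes C' → f C'
C → C + + becomes C' → + + C'
Add C' → ε

Productions for other non-terminals are unchanged:
  X → f +
  X → f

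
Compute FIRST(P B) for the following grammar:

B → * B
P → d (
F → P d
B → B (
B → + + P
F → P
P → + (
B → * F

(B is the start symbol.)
FIRST sets of the non-terminals involved (from the grammar, by fixed-point iteration):
  FIRST(P) = { '+', 'd' }

To compute FIRST(P B), process the symbols left to right:
Symbol P is a non-terminal. Add FIRST(P) \ {ε} = { '+', 'd' }
P is not nullable (ε ∉ FIRST(P)), so stop here.
FIRST(P B) = { '+', 'd' }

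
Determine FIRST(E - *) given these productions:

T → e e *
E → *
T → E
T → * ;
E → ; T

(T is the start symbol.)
FIRST sets of the non-terminals involved (from the grammar, by fixed-point iteration):
  FIRST(E) = { '*', ';' }

To compute FIRST(E - *), process the symbols left to right:
Symbol E is a non-terminal. Add FIRST(E) \ {ε} = { '*', ';' }
E is not nullable (ε ∉ FIRST(E)), so stop here.
FIRST(E - *) = { '*', ';' }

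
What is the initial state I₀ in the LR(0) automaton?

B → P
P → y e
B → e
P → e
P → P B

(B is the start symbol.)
First, augment the grammar with B' → B
I₀ = CLOSURE({ [B' → . B] }):
  [B' → . B] has the dot before B: add [B → . P], [B → . e]
  [B → . P] has the dot before P: add [P → . y e], [P → . e], [P → . P B]
No further items can be added.

I₀ = { [B → . P], [B → . e], [B' → . B], [P → . P B], [P → . e], [P → . y e] }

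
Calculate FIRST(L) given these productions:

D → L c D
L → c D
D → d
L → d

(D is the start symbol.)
To compute FIRST(L), examine every production with L on the left-hand side, reading each right-hand side left to right until a non-nullable symbol is reached.

From L → c D:
  - c is a terminal: add 'c' and stop
From L → d:
  - d is a terminal: add 'd' and stop

Collecting: FIRST(L) = { 'c', 'd' }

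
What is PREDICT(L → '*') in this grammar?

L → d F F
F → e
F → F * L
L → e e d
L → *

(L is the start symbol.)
{ '*' }

PREDICT(L → '*') = (FIRST(RHS) \ {ε}) ∪ (FOLLOW(L) if ε ∈ FIRST(RHS), i.e. RHS ⇒* ε)
FIRST('*') = { '*' }
ε ∉ FIRST('*'), so FOLLOW(L) is not added.
PREDICT(L → '*') = { '*' }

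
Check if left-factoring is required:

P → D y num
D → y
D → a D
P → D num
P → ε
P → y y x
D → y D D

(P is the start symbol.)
Left-factoring is needed when two productions for the same non-terminal
share a common prefix on the right-hand side.

Productions for P:
  P → D y num
  P → D num
  P → ε
  P → y y x
Productions for D:
  D → y
  D → a D
  D → y D D

Found common prefix 'D' in productions for P
Found common prefix 'y' in productions for D

Answer: Yes, P has productions with common prefix 'D'; D has productions with common prefix 'y'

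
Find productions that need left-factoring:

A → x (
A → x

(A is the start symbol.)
Yes, A has productions with common prefix 'x'

Left-factoring is needed when two productions for the same non-terminal
share a common prefix on the right-hand side.

Productions for A:
  A → x (
  A → x

Found common prefix 'x' in productions for A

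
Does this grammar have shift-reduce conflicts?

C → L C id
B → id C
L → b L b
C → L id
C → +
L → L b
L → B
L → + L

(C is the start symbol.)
A shift-reduce conflict occurs when an LR(0) state has both:
  - a complete (reduce) item [A → α .] (dot at the end), and
  - a shift item [B → β . c γ] (dot before a terminal).

Augment with C' → C and build the canonical LR(0) collection (I0 = CLOSURE({[C' → . C]}), then GOTO on every symbol after a dot until no new states appear). It has 17 states:
  I0: { [B → . id C], [C → . +], [C → . L C id], [C → . L id], [C' → . C], [L → . + L], [L → . B], [L → . L b], [L → . b L b] }  — shift
  I1: { [B → . id C], [C → + .], [L → + . L], [L → . + L], [L → . B], [L → . L b], [L → . b L b] }  — shift, reduce
  I2: { [L → B .] }  — reduce
  I3: { [C' → C .] }  — accept
  I4: { [B → . id C], [C → . +], [C → . L C id], [C → . L id], [C → L . C id], [C → L . id], [L → . + L], [L → . B], [L → . L b], [L → . b L b], [L → L . b] }  — shift
  I5: { [B → . id C], [L → . + L], [L → . B], [L → . L b], [L → . b L b], [L → b . L b] }  — shift
  I6: { [B → . id C], [B → id . C], [C → . +], [C → . L C id], [C → . L id], [L → . + L], [L → . B], [L → . L b], [L → . b L b] }  — shift
  I7: { [B → id C .] }  — reduce
  I8: { [B → . id C], [L → + . L], [L → . + L], [L → . B], [L → . L b], [L → . b L b] }  — shift
  I9: { [L → L . b], [L → b L . b] }  — shift
  I10: { [L → L b .], [L → b L b .] }  — 2 reduces
  I11: { [L → + L .], [L → L . b] }  — shift, reduce
  I12: { [L → L b .] }  — reduce
  I13: { [C → L C . id] }  — shift
  I14: { [B → . id C], [L → . + L], [L → . B], [L → . L b], [L → . b L b], [L → L b .], [L → b . L b] }  — shift, reduce
  I15: { [B → . id C], [B → id . C], [C → . +], [C → . L C id], [C → . L id], [C → L id .], [L → . + L], [L → . B], [L → . L b], [L → . b L b] }  — shift, reduce
  I16: { [C → L C id .] }  — reduce

I1 contains reduce item [C → + .] and shift items [B → . id C], [L → . + L], [L → . b L b] — shift-reduce conflict.
I11 contains reduce item [L → + L .] and shift item [L → L . b] — shift-reduce conflict.
I14 contains reduce item [L → L b .] and shift items [B → . id C], [L → . + L], [L → . b L b] — shift-reduce conflict.
I15 contains reduce item [C → L id .] and shift items [B → . id C], [C → . +], [L → . + L], [L → . b L b] — shift-reduce conflict.

Answer: Yes — I1: [C → + .] vs [B → . id C]; I11: [L → + L .] vs [L → L . b]; I14: [L → L b .] vs [B → . id C]; I15: [C → L id .] vs [B → . id C]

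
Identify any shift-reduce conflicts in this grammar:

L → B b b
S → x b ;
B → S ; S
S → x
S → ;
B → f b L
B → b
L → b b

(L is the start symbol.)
A shift-reduce conflict occurs when an LR(0) state has both:
  - a complete (reduce) item [A → α .] (dot at the end), and
  - a shift item [B → β . c γ] (dot before a terminal).

Augment with L' → L and build the canonical LR(0) collection (I0 = CLOSURE({[L' → . L]}), then GOTO on every symbol after a dot until no new states appear). It has 17 states:
  I0: { [B → . S ; S], [B → . b], [B → . f b L], [L → . B b b], [L → . b b], [L' → . L], [S → . ;], [S → . x b ;], [S → . x] }  — shift
  I1: { [S → ; .] }  — reduce
  I2: { [L → B . b b] }  — shift
  I3: { [L' → L .] }  — accept
  I4: { [B → S . ; S] }  — shift
  I5: { [B → b .], [L → b . b] }  — shift, reduce
  I6: { [B → f . b L] }  — shift
  I7: { [S → x . b ;], [S → x .] }  — shift, reduce
  I8: { [S → x b . ;] }  — shift
  I9: { [S → x b ; .] }  — reduce
  I10: { [B → . S ; S], [B → . b], [B → . f b L], [B → f b . L], [L → . B b b], [L → . b b], [S → . ;], [S → . x b ;], [S → . x] }  — shift
  I11: { [B → f b L .] }  — reduce
  I12: { [L → b b .] }  — reduce
  I13: { [B → S ; . S], [S → . ;], [S → . x b ;], [S → . x] }  — shift
  I14: { [B → S ; S .] }  — reduce
  I15: { [L → B b . b] }  — shift
  I16: { [L → B b b .] }  — reduce

I5 contains reduce item [B → b .] and shift item [L → b . b] — shift-reduce conflict.
I7 contains reduce item [S → x .] and shift item [S → x . b ;] — shift-reduce conflict.

Answer: Yes — I5: [B → b .] vs [L → b . b]; I7: [S → x .] vs [S → x . b ;]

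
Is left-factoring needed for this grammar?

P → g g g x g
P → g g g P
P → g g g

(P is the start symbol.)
Yes, P has productions with common prefix 'g g g'

Left-factoring is needed when two productions for the same non-terminal
share a common prefix on the right-hand side.

Productions for P:
  P → g g g x g
  P → g g g P
  P → g g g

Found common prefix 'g g g' in productions for P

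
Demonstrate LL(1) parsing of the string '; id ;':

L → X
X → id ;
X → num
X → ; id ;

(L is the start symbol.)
Stack is shown with the top on the left.

Stack     Input     Action
--------------------------
L $       ; id ; $  output L → X
X $       ; id ; $  output X → ; id ;
; id ; $  ; id ; $  match ';'
id ; $    id ; $    match 'id'
; $       ; $       match ';'
$         $         accept

The string is accepted.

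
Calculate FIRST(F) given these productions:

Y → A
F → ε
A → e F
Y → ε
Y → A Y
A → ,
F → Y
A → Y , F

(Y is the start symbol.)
{ ',', 'e', ε }

To compute FIRST(F), examine every production with F on the left-hand side, reading each right-hand side left to right until a non-nullable symbol is reached.

FIRST sets of the other non-terminals involved (by the same procedure, iterated to a fixed point):
  FIRST(Y) = { ',', 'e', ε }

From F → ε:
  - ε-production, so ε ∈ FIRST(F)
From F → Y:
  - Y is a non-terminal: add FIRST(Y) \ {ε} = { ',', 'e' }
    Y is nullable and nothing follows, so the whole right-hand side can vanish: ε ∈ FIRST(F)

Collecting: FIRST(F) = { ',', 'e', ε }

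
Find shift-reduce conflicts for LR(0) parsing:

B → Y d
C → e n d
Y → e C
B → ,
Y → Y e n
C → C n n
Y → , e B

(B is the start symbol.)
Yes — I1: [B → , .] vs [Y → , . e B]; I5: [Y → e C .] vs [C → C . n n]

A shift-reduce conflict occurs when an LR(0) state has both:
  - a complete (reduce) item [A → α .] (dot at the end), and
  - a shift item [B → β . c γ] (dot before a terminal).

Augment with B' → B and build the canonical LR(0) collection (I0 = CLOSURE({[B' → . B]}), then GOTO on every symbol after a dot until no new states appear). It has 16 states:
  I0: { [B → . ,], [B → . Y d], [B' → . B], [Y → . , e B], [Y → . Y e n], [Y → . e C] }  — shift
  I1: { [B → , .], [Y → , . e B] }  — shift, reduce
  I2: { [B' → B .] }  — accept
  I3: { [B → Y . d], [Y → Y . e n] }  — shift
  I4: { [C → . C n n], [C → . e n d], [Y → e . C] }  — shift
  I5: { [C → C . n n], [Y → e C .] }  — shift, reduce
  I6: { [C → e . n d] }  — shift
  I7: { [C → e n . d] }  — shift
  I8: { [C → e n d .] }  — reduce
  I9: { [C → C n . n] }  — shift
  I10: { [C → C n n .] }  — reduce
  I11: { [B → Y d .] }  — reduce
  I12: { [Y → Y e . n] }  — shift
  I13: { [Y → Y e n .] }  — reduce
  I14: { [B → . ,], [B → . Y d], [Y → , e . B], [Y → . , e B], [Y → . Y e n], [Y → . e C] }  — shift
  I15: { [Y → , e B .] }  — reduce

I1 contains reduce item [B → , .] and shift item [Y → , . e B] — shift-reduce conflict.
I5 contains reduce item [Y → e C .] and shift item [C → C . n n] — shift-reduce conflict.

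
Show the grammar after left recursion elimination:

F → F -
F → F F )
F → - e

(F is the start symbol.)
F → - e F'
F' → - F'
F' → F ) F'
F' → ε

F is directly left-recursive. The standard transformation for
  A → A α₁ | ... | A α_m | β₁ | ... | β_n
is
  A  → β₁ A' | ... | β_n A'
  A' → α₁ A' | ... | α_m A' | ε

F → - e becomes F → - e F'
F → F - becomes F' → - F'
F → F F ) becomes F' → F ) F'
Add F' → ε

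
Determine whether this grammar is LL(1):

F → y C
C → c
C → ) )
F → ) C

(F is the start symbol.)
Yes, the grammar is LL(1).

For F:
  PREDICT(F → y C) = { 'y' }
  PREDICT(F → ')' C) = { ')' }
For C:
  PREDICT(C → c) = { 'c' }
  PREDICT(C → ')' ')') = { ')' }

All predict sets are disjoint. The grammar IS LL(1).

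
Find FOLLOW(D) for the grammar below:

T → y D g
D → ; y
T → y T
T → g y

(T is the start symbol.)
In T → y D g: D is followed by g, add FIRST(g) \ {ε} = { 'g' }

Taking the union: FOLLOW(D) = { 'g' }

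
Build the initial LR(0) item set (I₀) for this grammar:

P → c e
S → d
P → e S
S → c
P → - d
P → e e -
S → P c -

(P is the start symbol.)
{ [P → . - d], [P → . c e], [P → . e S], [P → . e e -], [P' → . P] }

First, augment the grammar with P' → P
I₀ = CLOSURE({ [P' → . P] }):
  [P' → . P] has the dot before P: add [P → . c e], [P → . e S], [P → . - d], [P → . e e -]
No further items can be added.

I₀ = { [P → . - d], [P → . c e], [P → . e S], [P → . e e -], [P' → . P] }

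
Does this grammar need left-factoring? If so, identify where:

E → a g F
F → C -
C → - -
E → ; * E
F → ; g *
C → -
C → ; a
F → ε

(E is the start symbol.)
Left-factoring is needed when two productions for the same non-terminal
share a common prefix on the right-hand side.

Productions for E:
  E → a g F
  E → ; * E
Productions for F:
  F → C -
  F → ; g *
  F → ε
Productions for C:
  C → - -
  C → -
  C → ; a

Found common prefix '-' in productions for C

Answer: Yes, C has productions with common prefix '-'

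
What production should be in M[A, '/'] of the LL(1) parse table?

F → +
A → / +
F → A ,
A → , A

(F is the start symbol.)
To find M[A, '/'], we find productions for A where '/' is in the predict set (PREDICT(N → α) = (FIRST(α) \ {ε}) ∪ (FOLLOW(N) if α ⇒* ε)).

A → / +: PREDICT = { '/' }
  '/' is in predict set, so this production goes in M[A, '/']
A → , A: PREDICT = { ',' }

M[A, '/'] = A → / +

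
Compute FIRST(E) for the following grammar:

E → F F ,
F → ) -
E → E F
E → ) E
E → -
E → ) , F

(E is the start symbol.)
{ ')', '-' }

To compute FIRST(E), examine every production with E on the left-hand side, reading each right-hand side left to right until a non-nullable symbol is reached.

FIRST sets of the other non-terminals involved (by the same procedure, iterated to a fixed point):
  FIRST(F) = { ')' }

From E → F F ,:
  - F is a non-terminal: add FIRST(F) \ {ε} = { ')' }
    F is not nullable, so stop
From E → E F:
  - E is the symbol being defined: contributes nothing new
    E is not nullable, so stop
From E → ) E:
  - ')' is a terminal: add ')' and stop
From E → -:
  - '-' is a terminal: add '-' and stop
From E → ) , F:
  - ')' is a terminal: add ')' and stop

Collecting: FIRST(E) = { ')', '-' }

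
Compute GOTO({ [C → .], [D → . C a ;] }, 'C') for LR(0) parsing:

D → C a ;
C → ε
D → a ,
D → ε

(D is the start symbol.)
GOTO(I, 'C') = CLOSURE({ [A → αX.β] : [A → α.Xβ] ∈ I, X = 'C' })

Items with dot before 'C', with the dot advanced:
  [D → . C a ;] → [D → C . a ;]
Closure adds nothing (no advanced item has the dot before a non-terminal).

GOTO = { [D → C . a ;] }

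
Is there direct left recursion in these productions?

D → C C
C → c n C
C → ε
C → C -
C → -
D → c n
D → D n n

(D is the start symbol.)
D → C C: starts with C
C → c n C: starts with c
C → ε: starts with ε
C → C -: LEFT RECURSIVE (starts with C)
C → -: starts with '-'
D → c n: starts with c
D → D n n: LEFT RECURSIVE (starts with D)

The grammar has direct left recursion on: C, D.

Answer: Yes, C, D are left-recursive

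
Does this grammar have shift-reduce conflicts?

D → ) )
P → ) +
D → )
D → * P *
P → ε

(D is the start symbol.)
Yes — I1: [D → ) .] vs [D → ) . )]; I2: [P → .] vs [P → . ) +]

A shift-reduce conflict occurs when an LR(0) state has both:
  - a complete (reduce) item [A → α .] (dot at the end), and
  - a shift item [B → β . c γ] (dot before a terminal).

Augment with D' → D and build the canonical LR(0) collection (I0 = CLOSURE({[D' → . D]}), then GOTO on every symbol after a dot until no new states appear). It has 9 states:
  I0: { [D → . ) )], [D → . )], [D → . * P *], [D' → . D] }  — shift
  I1: { [D → ) . )], [D → ) .] }  — shift, reduce
  I2: { [D → * . P *], [P → . ) +], [P → .] }  — shift, reduce
  I3: { [D' → D .] }  — accept
  I4: { [P → ) . +] }  — shift
  I5: { [D → * P . *] }  — shift
  I6: { [D → * P * .] }  — reduce
  I7: { [P → ) + .] }  — reduce
  I8: { [D → ) ) .] }  — reduce

I1 contains reduce item [D → ) .] and shift item [D → ) . )] — shift-reduce conflict.
I2 contains reduce item [P → .] and shift item [P → . ) +] — shift-reduce conflict.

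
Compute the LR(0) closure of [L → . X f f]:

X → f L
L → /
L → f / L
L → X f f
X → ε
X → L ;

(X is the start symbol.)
{ [L → . /], [L → . X f f], [L → . f / L], [X → . L ;], [X → . f L], [X → .] }

Start with: [L → . X f f]
  [L → . X f f] has the dot before X: add [X → . f L], [X → .], [X → . L ;]
  [X → . L ;] has the dot before L: add [L → . /], [L → . f / L]
No further items can be added.

CLOSURE = { [L → . /], [L → . X f f], [L → . f / L], [X → . L ;], [X → . f L], [X → .] }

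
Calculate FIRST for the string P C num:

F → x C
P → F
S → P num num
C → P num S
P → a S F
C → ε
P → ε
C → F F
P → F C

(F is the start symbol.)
FIRST sets of the non-terminals involved (from the grammar, by fixed-point iteration):
  FIRST(P) = { 'a', 'x', ε }
  FIRST(C) = { 'a', 'num', 'x', ε }

To compute FIRST(P C num), process the symbols left to right:
Symbol P is a non-terminal. Add FIRST(P) \ {ε} = { 'a', 'x' }
P is nullable (ε ∈ FIRST(P)), continue to the next symbol.
Symbol C is a non-terminal. Add FIRST(C) \ {ε} = { 'a', 'num', 'x' }
C is nullable (ε ∈ FIRST(C)), continue to the next symbol.
Symbol num is a terminal. Add 'num' and stop.
FIRST(P C num) = { 'a', 'num', 'x' }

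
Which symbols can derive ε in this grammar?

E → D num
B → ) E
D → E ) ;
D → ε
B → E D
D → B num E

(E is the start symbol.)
ε-productions: D → ε
So D is immediately nullable.
No further non-terminal can be added: every production for the remaining non-terminals contains a terminal or a non-nullable non-terminal.
Nullable = { 'D' }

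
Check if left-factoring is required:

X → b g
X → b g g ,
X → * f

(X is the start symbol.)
Left-factoring is needed when two productions for the same non-terminal
share a common prefix on the right-hand side.

Productions for X:
  X → b g
  X → b g g ,
  X → * f

Found common prefix 'b g' in productions for X

Answer: Yes, X has productions with common prefix 'b g'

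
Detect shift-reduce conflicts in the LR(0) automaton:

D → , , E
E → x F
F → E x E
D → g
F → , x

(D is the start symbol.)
Augment with D' → D and build the canonical LR(0) collection (I0 = CLOSURE({[D' → . D]}), then GOTO on every symbol after a dot until no new states appear). It has 13 states:
  I0: { [D → . , , E], [D → . g], [D' → . D] }  — shift
  I1: { [D → , . , E] }  — shift
  I2: { [D' → D .] }  — accept
  I3: { [D → g .] }  — reduce
  I4: { [D → , , . E], [E → . x F] }  — shift
  I5: { [D → , , E .] }  — reduce
  I6: { [E → . x F], [E → x . F], [F → . , x], [F → . E x E] }  — shift
  I7: { [F → , . x] }  — shift
  I8: { [F → E . x E] }  — shift
  I9: { [E → x F .] }  — reduce
  I10: { [E → . x F], [F → E x . E] }  — shift
  I11: { [F → E x E .] }  — reduce
  I12: { [F → , x .] }  — reduce

No state contains both a complete item and a shift item.

Answer: No shift-reduce conflicts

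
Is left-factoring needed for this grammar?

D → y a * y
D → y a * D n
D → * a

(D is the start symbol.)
Yes, D has productions with common prefix 'y a *'

Left-factoring is needed when two productions for the same non-terminal
share a common prefix on the right-hand side.

Productions for D:
  D → y a * y
  D → y a * D n
  D → * a

Found common prefix 'y a *' in productions for D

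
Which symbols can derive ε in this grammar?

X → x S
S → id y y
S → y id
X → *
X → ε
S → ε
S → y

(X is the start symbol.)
A non-terminal is nullable if it can derive ε (the empty string): either it has an ε-production, or it has a production whose right-hand side consists entirely of nullable non-terminals.

ε-productions: X → ε, S → ε
So X, S are immediately nullable.
Every non-terminal is now nullable.
Nullable = { 'S', 'X' }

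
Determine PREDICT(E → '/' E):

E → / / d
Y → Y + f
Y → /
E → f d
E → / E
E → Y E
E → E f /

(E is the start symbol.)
PREDICT(E → '/' E) = (FIRST(RHS) \ {ε}) ∪ (FOLLOW(E) if ε ∈ FIRST(RHS), i.e. RHS ⇒* ε)
FIRST('/' E) = { '/' }
ε ∉ FIRST('/' E), so FOLLOW(E) is not added.
PREDICT(E → '/' E) = { '/' }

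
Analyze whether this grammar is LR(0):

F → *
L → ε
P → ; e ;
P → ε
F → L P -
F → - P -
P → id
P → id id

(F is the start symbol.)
Augment with F' → F and build the canonical LR(0) collection (I0 = CLOSURE({[F' → . F]}), then GOTO on every symbol after a dot until no new states appear). It has 14 states:
  I0: { [F → . *], [F → . - P -], [F → . L P -], [F' → . F], [L → .] }  — shift, reduce
  I1: { [F → * .] }  — reduce
  I2: { [F → - . P -], [P → . ; e ;], [P → . id id], [P → . id], [P → .] }  — shift, reduce
  I3: { [F' → F .] }  — accept
  I4: { [F → L . P -], [P → . ; e ;], [P → . id id], [P → . id], [P → .] }  — shift, reduce
  I5: { [P → ; . e ;] }  — shift
  I6: { [F → L P . -] }  — shift
  I7: { [P → id . id], [P → id .] }  — shift, reduce
  I8: { [P → id id .] }  — reduce
  I9: { [F → L P - .] }  — reduce
  I10: { [P → ; e . ;] }  — shift
  I11: { [P → ; e ; .] }  — reduce
  I12: { [F → - P . -] }  — shift
  I13: { [F → - P - .] }  — reduce

Conflict in state I0:
  Shift-reduce conflict between [L → .] and [F → . *]
So the grammar is NOT LR(0).

Answer: No. Shift-reduce conflict between [L → .] and [F → . *]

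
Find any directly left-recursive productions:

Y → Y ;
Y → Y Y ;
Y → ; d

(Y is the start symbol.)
Yes, Y is left-recursive

Direct left recursion occurs when N → N α for some non-terminal N (the right-hand side begins with the left-hand side itself).

Y → Y ;: LEFT RECURSIVE (starts with Y)
Y → Y Y ;: LEFT RECURSIVE (starts with Y)
Y → ; d: starts with ';'

The grammar has direct left recursion on: Y.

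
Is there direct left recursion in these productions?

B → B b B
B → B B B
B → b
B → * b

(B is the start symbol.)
Direct left recursion occurs when N → N α for some non-terminal N (the right-hand side begins with the left-hand side itself).

B → B b B: LEFT RECURSIVE (starts with B)
B → B B B: LEFT RECURSIVE (starts with B)
B → b: starts with b
B → * b: starts with '*'

The grammar has direct left recursion on: B.

Answer: Yes, B is left-recursive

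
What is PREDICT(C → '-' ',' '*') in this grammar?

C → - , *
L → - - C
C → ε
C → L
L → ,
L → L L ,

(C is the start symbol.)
{ '-' }

PREDICT(C → '-' ',' '*') = (FIRST(RHS) \ {ε}) ∪ (FOLLOW(C) if ε ∈ FIRST(RHS), i.e. RHS ⇒* ε)
FIRST('-' ',' '*') = { '-' }
ε ∉ FIRST('-' ',' '*'), so FOLLOW(C) is not added.
PREDICT(C → '-' ',' '*') = { '-' }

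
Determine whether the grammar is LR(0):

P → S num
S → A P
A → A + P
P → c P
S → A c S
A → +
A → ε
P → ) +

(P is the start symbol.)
No. Shift-reduce conflict between [A → .] and [A → . +]

Augment with P' → P and build the canonical LR(0) collection (I0 = CLOSURE({[P' → . P]}), then GOTO on every symbol after a dot until no new states appear). It has 15 states:
  I0: { [A → . +], [A → . A + P], [A → .], [P → . ) +], [P → . S num], [P → . c P], [P' → . P], [S → . A P], [S → . A c S] }  — shift, reduce
  I1: { [P → ) . +] }  — shift
  I2: { [A → + .] }  — reduce
  I3: { [A → . +], [A → . A + P], [A → .], [A → A . + P], [P → . ) +], [P → . S num], [P → . c P], [S → . A P], [S → . A c S], [S → A . P], [S → A . c S] }  — shift, reduce
  I4: { [P' → P .] }  — accept
  I5: { [P → S . num] }  — shift
  I6: { [A → . +], [A → . A + P], [A → .], [P → . ) +], [P → . S num], [P → . c P], [P → c . P], [S → . A P], [S → . A c S] }  — shift, reduce
  I7: { [P → c P .] }  — reduce
  I8: { [P → S num .] }  — reduce
  I9: { [A → + .], [A → . +], [A → . A + P], [A → .], [A → A + . P], [P → . ) +], [P → . S num], [P → . c P], [S → . A P], [S → . A c S] }  — shift, 2 reduces
  I10: { [S → A P .] }  — reduce
  I11: { [A → . +], [A → . A + P], [A → .], [P → . ) +], [P → . S num], [P → . c P], [P → c . P], [S → . A P], [S → . A c S], [S → A c . S] }  — shift, reduce
  I12: { [P → S . num], [S → A c S .] }  — shift, reduce
  I13: { [A → A + P .] }  — reduce
  I14: { [P → ) + .] }  — reduce

Conflict in state I0:
  Shift-reduce conflict between [A → .] and [A → . +]
So the grammar is NOT LR(0).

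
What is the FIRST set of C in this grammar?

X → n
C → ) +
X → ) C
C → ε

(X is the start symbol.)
To compute FIRST(C), examine every production with C on the left-hand side, reading each right-hand side left to right until a non-nullable symbol is reached.

From C → ) +:
  - ')' is a terminal: add ')' and stop
From C → ε:
  - ε-production, so ε ∈ FIRST(C)

Collecting: FIRST(C) = { ')', ε }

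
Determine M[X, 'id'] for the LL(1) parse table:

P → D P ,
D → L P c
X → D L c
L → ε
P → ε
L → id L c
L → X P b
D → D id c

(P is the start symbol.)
X → D L c

To find M[X, 'id'], we find productions for X where 'id' is in the predict set (PREDICT(N → α) = (FIRST(α) \ {ε}) ∪ (FOLLOW(N) if α ⇒* ε)).

Relevant sets:
  FIRST(D) = { 'c', 'id' }

X → D L c: PREDICT = { 'c', 'id' }
  'id' is in predict set, so this production goes in M[X, 'id']

M[X, 'id'] = X → D L c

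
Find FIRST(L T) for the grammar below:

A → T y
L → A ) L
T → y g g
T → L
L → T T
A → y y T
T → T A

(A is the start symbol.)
FIRST sets of the non-terminals involved (from the grammar, by fixed-point iteration):
  FIRST(L) = { 'y' }

To compute FIRST(L T), process the symbols left to right:
Symbol L is a non-terminal. Add FIRST(L) \ {ε} = { 'y' }
L is not nullable (ε ∉ FIRST(L)), so stop here.
FIRST(L T) = { 'y' }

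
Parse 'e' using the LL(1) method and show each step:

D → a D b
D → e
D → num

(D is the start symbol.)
Stack is shown with the top on the left.

Stack  Input  Action
--------------------
D $    e $    output D → e
e $    e $    match 'e'
$      $      accept

The string is accepted.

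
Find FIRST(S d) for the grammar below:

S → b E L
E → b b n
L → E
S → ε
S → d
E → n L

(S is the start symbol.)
FIRST sets of the non-terminals involved (from the grammar, by fixed-point iteration):
  FIRST(S) = { 'b', 'd', ε }

To compute FIRST(S d), process the symbols left to right:
Symbol S is a non-terminal. Add FIRST(S) \ {ε} = { 'b', 'd' }
S is nullable (ε ∈ FIRST(S)), continue to the next symbol.
Symbol d is a terminal. Add 'd' and stop.
FIRST(S d) = { 'b', 'd' }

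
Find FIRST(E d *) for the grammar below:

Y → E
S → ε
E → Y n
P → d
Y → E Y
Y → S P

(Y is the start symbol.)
{ 'd' }

FIRST sets of the non-terminals involved (from the grammar, by fixed-point iteration):
  FIRST(E) = { 'd' }

To compute FIRST(E d *), process the symbols left to right:
Symbol E is a non-terminal. Add FIRST(E) \ {ε} = { 'd' }
E is not nullable (ε ∉ FIRST(E)), so stop here.
FIRST(E d *) = { 'd' }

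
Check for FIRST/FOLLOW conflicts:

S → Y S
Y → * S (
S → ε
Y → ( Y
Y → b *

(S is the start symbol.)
Yes. S → Y S with FOLLOW(S) on { '(' }

A FIRST/FOLLOW conflict occurs when a non-terminal N has a nullable alternative N → β (β ⇒* ε) and another alternative N → α with FIRST(α) ∩ FOLLOW(N) ≠ ∅: on such a lookahead the parser cannot decide between expanding α and letting N vanish via β.

Nullable non-terminals: S.
FIRST sets used below: FIRST(Y) = { '(', '*', 'b' }

S: nullable alternative(s) S → ε; FOLLOW(S) = { $, '(' }
  S → Y S: FIRST \ {ε} = { '(', '*', 'b' } — overlaps FOLLOW(S) on { '(' }: CONFLICT
  S → ε: FIRST \ {ε} = { } — this is the only nullable alternative, skip

Y has no nullable alternative, so no FIRST/FOLLOW check is needed there.

So the grammar has 1 FIRST/FOLLOW conflict (marked CONFLICT above).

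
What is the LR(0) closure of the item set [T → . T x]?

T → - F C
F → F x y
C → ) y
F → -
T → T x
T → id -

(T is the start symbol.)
To compute CLOSURE, for each item [A → α.Bβ] where B is a non-terminal, add [B → .γ] for all productions B → γ; repeat for the newly added items until nothing changes.

Start with: [T → . T x]
  [T → . T x] has the dot before T: add [T → . - F C], [T → . id -]
No further items can be added.

CLOSURE = { [T → . - F C], [T → . T x], [T → . id -] }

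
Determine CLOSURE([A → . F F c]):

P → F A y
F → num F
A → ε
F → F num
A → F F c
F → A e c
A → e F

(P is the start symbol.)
Start with: [A → . F F c]
  [A → . F F c] has the dot before F: add [F → . num F], [F → . F num], [F → . A e c]
  [F → . A e c] has the dot before A: add [A → .], [A → . e F]
No further items can be added.

CLOSURE = { [A → . F F c], [A → . e F], [A → .], [F → . A e c], [F → . F num], [F → . num F] }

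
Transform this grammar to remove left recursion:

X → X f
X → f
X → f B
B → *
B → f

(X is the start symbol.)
X → f X'
X → f B X'
X' → f X'
X' → ε
B → *
B → f

X is directly left-recursive. The standard transformation for
  A → A α₁ | ... | A α_m | β₁ | ... | β_n
is
  A  → β₁ A' | ... | β_n A'
  A' → α₁ A' | ... | α_m A' | ε

X → f becomes X → f X'
X → f B becomes X → f B X'
X → X f becomes X' → f X'
Add X' → ε

Productions for other non-terminals are unchanged:
  B → *
  B → f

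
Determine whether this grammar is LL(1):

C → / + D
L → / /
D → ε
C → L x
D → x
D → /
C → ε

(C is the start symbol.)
A grammar is LL(1) if for each non-terminal N with multiple productions, the predict sets of those productions are pairwise disjoint, where PREDICT(N → α) = (FIRST(α) \ {ε}) ∪ (FOLLOW(N) if α ⇒* ε).

Relevant sets:
  FIRST(L) = { '/' }
  FOLLOW(C) = { $ }
  FOLLOW(D) = { $ }

For C:
  PREDICT(C → '/' '+' D) = { '/' }
  PREDICT(C → L x) = { '/' }
  PREDICT(C → ε) = { $ }
For D:
  PREDICT(D → ε) = { $ }
  PREDICT(D → x) = { 'x' }
  PREDICT(D → '/') = { '/' }
L has a single production, so nothing to check there.

Conflict found: Predict set conflict for C: { '/' }
The grammar is NOT LL(1).

Answer: No. Predict set conflict for C: { '/' }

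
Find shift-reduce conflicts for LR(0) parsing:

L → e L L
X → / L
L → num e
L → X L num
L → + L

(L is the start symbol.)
No shift-reduce conflicts

A shift-reduce conflict occurs when an LR(0) state has both:
  - a complete (reduce) item [A → α .] (dot at the end), and
  - a shift item [B → β . c γ] (dot before a terminal).

Augment with L' → L and build the canonical LR(0) collection (I0 = CLOSURE({[L' → . L]}), then GOTO on every symbol after a dot until no new states appear). It has 14 states:
  I0: { [L → . + L], [L → . X L num], [L → . e L L], [L → . num e], [L' → . L], [X → . / L] }  — shift
  I1: { [L → + . L], [L → . + L], [L → . X L num], [L → . e L L], [L → . num e], [X → . / L] }  — shift
  I2: { [L → . + L], [L → . X L num], [L → . e L L], [L → . num e], [X → . / L], [X → / . L] }  — shift
  I3: { [L' → L .] }  — accept
  I4: { [L → . + L], [L → . X L num], [L → . e L L], [L → . num e], [L → X . L num], [X → . / L] }  — shift
  I5: { [L → . + L], [L → . X L num], [L → . e L L], [L → . num e], [L → e . L L], [X → . / L] }  — shift
  I6: { [L → num . e] }  — shift
  I7: { [L → num e .] }  — reduce
  I8: { [L → . + L], [L → . X L num], [L → . e L L], [L → . num e], [L → e L . L], [X → . / L] }  — shift
  I9: { [L → e L L .] }  — reduce
  I10: { [L → X L . num] }  — shift
  I11: { [L → X L num .] }  — reduce
  I12: { [X → / L .] }  — reduce
  I13: { [L → + L .] }  — reduce

No state contains both a complete item and a shift item.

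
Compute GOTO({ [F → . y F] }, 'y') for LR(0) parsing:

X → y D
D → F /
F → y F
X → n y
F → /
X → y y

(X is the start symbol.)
GOTO(I, 'y') = CLOSURE({ [A → αX.β] : [A → α.Xβ] ∈ I, X = 'y' })

Items with dot before 'y', with the dot advanced:
  [F → . y F] → [F → y . F]
Closure of the advanced items:
  [F → y . F] has the dot before F: add [F → . y F], [F → . /]

GOTO = { [F → . /], [F → . y F], [F → y . F] }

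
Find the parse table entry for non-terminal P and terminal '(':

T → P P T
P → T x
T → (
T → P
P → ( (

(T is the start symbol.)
To find M[P, '('], we find productions for P where '(' is in the predict set (PREDICT(N → α) = (FIRST(α) \ {ε}) ∪ (FOLLOW(N) if α ⇒* ε)).

Relevant sets:
  FIRST(T) = { '(' }

P → T x: PREDICT = { '(' }
  '(' is in predict set, so this production goes in M[P, '(']
P → ( (: PREDICT = { '(' }
  '(' is in predict set, so this production goes in M[P, '(']

M[P, '('] = P → T x, P → ( (  (a multiply-defined cell — the grammar is not LL(1))

Answer: P → T x, P → ( (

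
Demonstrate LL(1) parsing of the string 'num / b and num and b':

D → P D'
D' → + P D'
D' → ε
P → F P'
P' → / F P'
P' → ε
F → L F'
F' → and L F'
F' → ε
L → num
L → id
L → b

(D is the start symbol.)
LL(1) parsing maintains a stack (initially the start symbol over $) and the input. At each step: if the stack top is a terminal, match it against the current input token; if it is a non-terminal N, replace it with the RHS of M[N, lookahead] (the unique production whose predict set contains the lookahead).

Stack is shown with the top on the left.

Stack             Input                    Action
-------------------------------------------------
D $               num / b and num and b $  output D → P D'
P D' $            num / b and num and b $  output P → F P'
F P' D' $         num / b and num and b $  output F → L F'
L F' P' D' $      num / b and num and b $  output L → num
num F' P' D' $    num / b and num and b $  match 'num'
F' P' D' $        / b and num and b $      output F' → ε
P' D' $           / b and num and b $      output P' → / F P'
/ F P' D' $       / b and num and b $      match '/'
F P' D' $         b and num and b $        output F → L F'
L F' P' D' $      b and num and b $        output L → b
b F' P' D' $      b and num and b $        match 'b'
F' P' D' $        and num and b $          output F' → and L F'
and L F' P' D' $  and num and b $          match 'and'
L F' P' D' $      num and b $              output L → num
num F' P' D' $    num and b $              match 'num'
F' P' D' $        and b $                  output F' → and L F'
and L F' P' D' $  and b $                  match 'and'
L F' P' D' $      b $                      output L → b
b F' P' D' $      b $                      match 'b'
F' P' D' $        $                        output F' → ε
P' D' $           $                        output P' → ε
D' $              $                        output D' → ε
$                 $                        accept

The string is accepted.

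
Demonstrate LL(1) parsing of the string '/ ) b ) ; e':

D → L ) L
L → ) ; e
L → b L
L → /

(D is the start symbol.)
LL(1) parsing maintains a stack (initially the start symbol over $) and the input. At each step: if the stack top is a terminal, match it against the current input token; if it is a non-terminal N, replace it with the RHS of M[N, lookahead] (the unique production whose predict set contains the lookahead).

Stack is shown with the top on the left.

Stack    Input          Action
------------------------------
D $      / ) b ) ; e $  output D → L ) L
L ) L $  / ) b ) ; e $  output L → /
/ ) L $  / ) b ) ; e $  match '/'
) L $    ) b ) ; e $    match ')'
L $      b ) ; e $      output L → b L
b L $    b ) ; e $      match 'b'
L $      ) ; e $        output L → ) ; e
) ; e $  ) ; e $        match ')'
; e $    ; e $          match ';'
e $      e $            match 'e'
$        $              accept

The string is accepted.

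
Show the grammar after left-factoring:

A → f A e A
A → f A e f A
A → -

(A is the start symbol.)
Left-factoring transforms A → αβ₁ | αβ₂ into A → αA' and A' → β₁ | β₂
(α is the longest common prefix among the alternatives). Repeat until
no nonterminal has two alternatives with a common prefix.

Round 1: A has alternatives sharing prefix 'f A e'. Introduce A': A → f A e A'
  Add: A' → A
  Add: A' → f A

No remaining common prefixes — done.

Resulting grammar:
A → f A e A'
A' → A
A' → f A
A → -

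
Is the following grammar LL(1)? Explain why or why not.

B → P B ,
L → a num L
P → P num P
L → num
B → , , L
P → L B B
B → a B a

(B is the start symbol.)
Relevant sets:
  FIRST(P) = { 'a', 'num' }
  FIRST(L) = { 'a', 'num' }

For B:
  PREDICT(B → P B ',') = { 'a', 'num' }
  PREDICT(B → ',' ',' L) = { ',' }
  PREDICT(B → a B a) = { 'a' }
For L:
  PREDICT(L → a num L) = { 'a' }
  PREDICT(L → num) = { 'num' }
For P:
  PREDICT(P → P num P) = { 'a', 'num' }
  PREDICT(P → L B B) = { 'a', 'num' }

Conflict found: Predict set conflict for B: { 'a' }
The grammar is NOT LL(1).

Answer: No. Predict set conflict for B: { 'a' }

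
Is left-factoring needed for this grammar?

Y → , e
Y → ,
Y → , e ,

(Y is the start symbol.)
Yes, Y has productions with common prefix ','

Left-factoring is needed when two productions for the same non-terminal
share a common prefix on the right-hand side.

Productions for Y:
  Y → , e
  Y → ,
  Y → , e ,

Found common prefix ',' in productions for Y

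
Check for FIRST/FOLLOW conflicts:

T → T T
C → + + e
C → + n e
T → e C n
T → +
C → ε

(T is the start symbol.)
A FIRST/FOLLOW conflict occurs when a non-terminal N has a nullable alternative N → β (β ⇒* ε) and another alternative N → α with FIRST(α) ∩ FOLLOW(N) ≠ ∅: on such a lookahead the parser cannot decide between expanding α and letting N vanish via β.

Nullable non-terminals: C.

C: nullable alternative(s) C → ε; FOLLOW(C) = { 'n' }
  C → + + e: FIRST \ {ε} = { '+' } — disjoint from FOLLOW(C)
  C → + n e: FIRST \ {ε} = { '+' } — disjoint from FOLLOW(C)
  C → ε: FIRST \ {ε} = { } — this is the only nullable alternative, skip

T has no nullable alternative, so no FIRST/FOLLOW check is needed there.

No FIRST/FOLLOW conflicts found.

Answer: No FIRST/FOLLOW conflicts.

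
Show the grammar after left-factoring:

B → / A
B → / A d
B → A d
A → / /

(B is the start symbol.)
Left-factoring transforms A → αβ₁ | αβ₂ into A → αA' and A' → β₁ | β₂
(α is the longest common prefix among the alternatives). Repeat until
no nonterminal has two alternatives with a common prefix.

Round 1: B has alternatives sharing prefix '/ A'. Introduce B': B → / A B'
  Add: B' → ε
  Add: B' → d

No remaining common prefixes — done.

Resulting grammar:
B → / A B'
B' → ε
B' → d
B → A d
A → / /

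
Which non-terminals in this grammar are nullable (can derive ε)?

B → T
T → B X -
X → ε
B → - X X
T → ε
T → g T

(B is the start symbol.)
{ 'B', 'T', 'X' }

A non-terminal is nullable if it can derive ε (the empty string): either it has an ε-production, or it has a production whose right-hand side consists entirely of nullable non-terminals.

ε-productions: X → ε, T → ε
So X, T are immediately nullable.
B → T: every symbol on the right is nullable, so B is nullable too.
Every non-terminal is now nullable.
Nullable = { 'B', 'T', 'X' }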